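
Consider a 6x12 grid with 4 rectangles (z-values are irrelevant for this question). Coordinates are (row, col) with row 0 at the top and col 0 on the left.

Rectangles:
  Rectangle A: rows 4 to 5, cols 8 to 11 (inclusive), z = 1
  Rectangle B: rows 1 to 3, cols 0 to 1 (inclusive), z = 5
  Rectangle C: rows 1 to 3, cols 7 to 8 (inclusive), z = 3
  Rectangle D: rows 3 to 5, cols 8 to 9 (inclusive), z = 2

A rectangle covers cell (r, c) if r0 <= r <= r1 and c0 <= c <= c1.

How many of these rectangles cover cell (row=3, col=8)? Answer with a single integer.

Answer: 2

Derivation:
Check cell (3,8):
  A: rows 4-5 cols 8-11 -> outside (row miss)
  B: rows 1-3 cols 0-1 -> outside (col miss)
  C: rows 1-3 cols 7-8 -> covers
  D: rows 3-5 cols 8-9 -> covers
Count covering = 2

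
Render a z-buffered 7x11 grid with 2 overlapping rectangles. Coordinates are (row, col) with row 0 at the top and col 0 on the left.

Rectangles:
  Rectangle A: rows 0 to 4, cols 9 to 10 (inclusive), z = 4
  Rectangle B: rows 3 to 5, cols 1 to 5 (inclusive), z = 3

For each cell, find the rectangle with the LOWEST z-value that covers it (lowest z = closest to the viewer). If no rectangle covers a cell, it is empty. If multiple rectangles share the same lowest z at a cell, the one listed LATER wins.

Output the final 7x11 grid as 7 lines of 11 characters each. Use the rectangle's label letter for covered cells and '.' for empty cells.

.........AA
.........AA
.........AA
.BBBBB...AA
.BBBBB...AA
.BBBBB.....
...........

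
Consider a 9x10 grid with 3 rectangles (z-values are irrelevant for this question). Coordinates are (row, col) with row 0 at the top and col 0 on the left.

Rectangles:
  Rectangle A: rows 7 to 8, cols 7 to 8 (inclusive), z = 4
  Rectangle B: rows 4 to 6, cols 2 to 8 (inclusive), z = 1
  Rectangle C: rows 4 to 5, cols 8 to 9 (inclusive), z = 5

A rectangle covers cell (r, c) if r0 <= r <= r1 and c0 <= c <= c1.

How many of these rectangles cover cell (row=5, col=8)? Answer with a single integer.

Check cell (5,8):
  A: rows 7-8 cols 7-8 -> outside (row miss)
  B: rows 4-6 cols 2-8 -> covers
  C: rows 4-5 cols 8-9 -> covers
Count covering = 2

Answer: 2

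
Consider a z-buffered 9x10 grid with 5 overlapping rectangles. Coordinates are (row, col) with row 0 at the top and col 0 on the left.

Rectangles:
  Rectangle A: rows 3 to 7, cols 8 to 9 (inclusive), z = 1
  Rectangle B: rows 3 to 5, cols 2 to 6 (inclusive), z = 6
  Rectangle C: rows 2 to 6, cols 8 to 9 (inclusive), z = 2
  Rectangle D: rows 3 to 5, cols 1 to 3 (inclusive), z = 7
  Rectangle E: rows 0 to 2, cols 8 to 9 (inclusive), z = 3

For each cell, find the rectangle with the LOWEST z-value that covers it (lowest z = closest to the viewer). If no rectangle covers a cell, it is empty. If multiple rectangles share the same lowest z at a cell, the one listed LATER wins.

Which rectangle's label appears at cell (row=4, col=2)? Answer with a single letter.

Check cell (4,2):
  A: rows 3-7 cols 8-9 -> outside (col miss)
  B: rows 3-5 cols 2-6 z=6 -> covers; best now B (z=6)
  C: rows 2-6 cols 8-9 -> outside (col miss)
  D: rows 3-5 cols 1-3 z=7 -> covers; best now B (z=6)
  E: rows 0-2 cols 8-9 -> outside (row miss)
Winner: B at z=6

Answer: B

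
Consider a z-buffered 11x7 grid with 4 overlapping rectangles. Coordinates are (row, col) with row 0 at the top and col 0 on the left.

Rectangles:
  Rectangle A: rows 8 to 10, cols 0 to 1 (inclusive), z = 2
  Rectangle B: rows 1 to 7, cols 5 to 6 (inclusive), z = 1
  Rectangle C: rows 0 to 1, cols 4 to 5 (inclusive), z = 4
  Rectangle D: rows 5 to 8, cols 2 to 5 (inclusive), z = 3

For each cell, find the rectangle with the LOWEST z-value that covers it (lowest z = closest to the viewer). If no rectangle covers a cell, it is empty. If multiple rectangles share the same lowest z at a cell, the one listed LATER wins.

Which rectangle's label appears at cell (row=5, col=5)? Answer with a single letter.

Answer: B

Derivation:
Check cell (5,5):
  A: rows 8-10 cols 0-1 -> outside (row miss)
  B: rows 1-7 cols 5-6 z=1 -> covers; best now B (z=1)
  C: rows 0-1 cols 4-5 -> outside (row miss)
  D: rows 5-8 cols 2-5 z=3 -> covers; best now B (z=1)
Winner: B at z=1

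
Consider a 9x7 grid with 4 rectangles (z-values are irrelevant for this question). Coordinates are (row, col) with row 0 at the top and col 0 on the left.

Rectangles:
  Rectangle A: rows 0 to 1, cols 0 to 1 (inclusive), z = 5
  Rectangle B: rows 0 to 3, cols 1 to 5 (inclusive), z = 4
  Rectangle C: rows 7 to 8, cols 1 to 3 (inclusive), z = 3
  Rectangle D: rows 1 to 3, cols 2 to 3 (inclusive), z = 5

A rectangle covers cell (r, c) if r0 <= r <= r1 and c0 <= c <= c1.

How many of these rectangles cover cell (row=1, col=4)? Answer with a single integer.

Answer: 1

Derivation:
Check cell (1,4):
  A: rows 0-1 cols 0-1 -> outside (col miss)
  B: rows 0-3 cols 1-5 -> covers
  C: rows 7-8 cols 1-3 -> outside (row miss)
  D: rows 1-3 cols 2-3 -> outside (col miss)
Count covering = 1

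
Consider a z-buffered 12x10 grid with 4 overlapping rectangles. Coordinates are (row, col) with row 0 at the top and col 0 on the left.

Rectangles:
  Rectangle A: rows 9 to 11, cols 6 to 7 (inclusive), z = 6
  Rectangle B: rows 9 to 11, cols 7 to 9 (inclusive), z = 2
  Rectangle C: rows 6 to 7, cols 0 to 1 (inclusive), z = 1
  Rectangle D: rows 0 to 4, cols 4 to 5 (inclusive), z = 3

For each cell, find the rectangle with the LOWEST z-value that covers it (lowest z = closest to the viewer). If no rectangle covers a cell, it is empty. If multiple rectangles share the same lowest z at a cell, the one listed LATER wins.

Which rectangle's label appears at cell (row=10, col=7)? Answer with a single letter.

Check cell (10,7):
  A: rows 9-11 cols 6-7 z=6 -> covers; best now A (z=6)
  B: rows 9-11 cols 7-9 z=2 -> covers; best now B (z=2)
  C: rows 6-7 cols 0-1 -> outside (row miss)
  D: rows 0-4 cols 4-5 -> outside (row miss)
Winner: B at z=2

Answer: B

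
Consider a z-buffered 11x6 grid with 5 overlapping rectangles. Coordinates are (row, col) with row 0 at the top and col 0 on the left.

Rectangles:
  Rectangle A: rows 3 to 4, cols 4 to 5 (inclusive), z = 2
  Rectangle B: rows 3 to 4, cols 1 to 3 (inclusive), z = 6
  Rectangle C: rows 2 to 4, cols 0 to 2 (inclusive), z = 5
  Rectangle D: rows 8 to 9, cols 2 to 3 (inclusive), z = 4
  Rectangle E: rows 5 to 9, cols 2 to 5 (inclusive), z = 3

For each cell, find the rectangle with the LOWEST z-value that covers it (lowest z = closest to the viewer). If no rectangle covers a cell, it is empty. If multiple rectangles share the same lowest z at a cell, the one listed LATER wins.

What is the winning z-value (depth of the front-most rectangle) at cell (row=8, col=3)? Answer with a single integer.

Answer: 3

Derivation:
Check cell (8,3):
  A: rows 3-4 cols 4-5 -> outside (row miss)
  B: rows 3-4 cols 1-3 -> outside (row miss)
  C: rows 2-4 cols 0-2 -> outside (row miss)
  D: rows 8-9 cols 2-3 z=4 -> covers; best now D (z=4)
  E: rows 5-9 cols 2-5 z=3 -> covers; best now E (z=3)
Winner: E at z=3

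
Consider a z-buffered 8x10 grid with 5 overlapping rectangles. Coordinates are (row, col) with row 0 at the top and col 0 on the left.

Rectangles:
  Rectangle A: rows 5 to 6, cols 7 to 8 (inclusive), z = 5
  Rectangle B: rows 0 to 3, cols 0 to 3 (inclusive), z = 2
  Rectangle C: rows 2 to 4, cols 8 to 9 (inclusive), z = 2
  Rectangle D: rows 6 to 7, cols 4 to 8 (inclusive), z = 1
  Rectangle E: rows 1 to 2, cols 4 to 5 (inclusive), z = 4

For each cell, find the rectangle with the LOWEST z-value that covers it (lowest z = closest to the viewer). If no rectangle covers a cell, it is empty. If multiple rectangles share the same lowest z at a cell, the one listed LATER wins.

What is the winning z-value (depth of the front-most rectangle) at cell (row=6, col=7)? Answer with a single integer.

Check cell (6,7):
  A: rows 5-6 cols 7-8 z=5 -> covers; best now A (z=5)
  B: rows 0-3 cols 0-3 -> outside (row miss)
  C: rows 2-4 cols 8-9 -> outside (row miss)
  D: rows 6-7 cols 4-8 z=1 -> covers; best now D (z=1)
  E: rows 1-2 cols 4-5 -> outside (row miss)
Winner: D at z=1

Answer: 1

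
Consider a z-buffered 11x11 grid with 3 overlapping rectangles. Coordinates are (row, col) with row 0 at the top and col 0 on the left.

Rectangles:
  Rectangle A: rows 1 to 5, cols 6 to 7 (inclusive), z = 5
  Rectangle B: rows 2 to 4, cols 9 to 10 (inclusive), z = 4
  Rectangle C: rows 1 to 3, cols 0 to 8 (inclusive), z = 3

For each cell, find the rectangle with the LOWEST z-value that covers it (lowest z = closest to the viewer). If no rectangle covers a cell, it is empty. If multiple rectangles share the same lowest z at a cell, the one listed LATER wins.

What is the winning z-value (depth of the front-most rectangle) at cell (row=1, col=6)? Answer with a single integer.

Check cell (1,6):
  A: rows 1-5 cols 6-7 z=5 -> covers; best now A (z=5)
  B: rows 2-4 cols 9-10 -> outside (row miss)
  C: rows 1-3 cols 0-8 z=3 -> covers; best now C (z=3)
Winner: C at z=3

Answer: 3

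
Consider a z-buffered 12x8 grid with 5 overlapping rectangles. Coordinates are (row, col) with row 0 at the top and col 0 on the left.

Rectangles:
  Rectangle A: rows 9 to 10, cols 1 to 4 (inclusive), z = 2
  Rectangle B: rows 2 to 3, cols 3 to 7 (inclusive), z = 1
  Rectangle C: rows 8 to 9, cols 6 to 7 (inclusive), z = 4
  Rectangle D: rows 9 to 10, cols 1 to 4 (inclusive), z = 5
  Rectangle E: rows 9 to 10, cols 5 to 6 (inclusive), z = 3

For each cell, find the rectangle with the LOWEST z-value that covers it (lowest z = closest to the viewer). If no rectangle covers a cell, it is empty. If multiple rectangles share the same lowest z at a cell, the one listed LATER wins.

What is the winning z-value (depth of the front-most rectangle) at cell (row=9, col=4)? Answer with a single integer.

Check cell (9,4):
  A: rows 9-10 cols 1-4 z=2 -> covers; best now A (z=2)
  B: rows 2-3 cols 3-7 -> outside (row miss)
  C: rows 8-9 cols 6-7 -> outside (col miss)
  D: rows 9-10 cols 1-4 z=5 -> covers; best now A (z=2)
  E: rows 9-10 cols 5-6 -> outside (col miss)
Winner: A at z=2

Answer: 2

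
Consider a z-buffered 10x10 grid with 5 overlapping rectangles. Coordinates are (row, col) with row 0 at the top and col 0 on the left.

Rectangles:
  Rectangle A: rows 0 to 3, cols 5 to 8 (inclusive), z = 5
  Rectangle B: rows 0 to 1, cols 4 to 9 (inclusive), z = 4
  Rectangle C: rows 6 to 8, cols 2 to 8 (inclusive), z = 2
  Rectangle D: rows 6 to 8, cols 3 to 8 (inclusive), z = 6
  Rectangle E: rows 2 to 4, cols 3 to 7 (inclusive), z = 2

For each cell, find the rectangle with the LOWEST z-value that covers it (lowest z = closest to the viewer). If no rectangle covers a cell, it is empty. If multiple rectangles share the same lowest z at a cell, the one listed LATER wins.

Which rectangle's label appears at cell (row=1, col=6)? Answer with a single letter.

Check cell (1,6):
  A: rows 0-3 cols 5-8 z=5 -> covers; best now A (z=5)
  B: rows 0-1 cols 4-9 z=4 -> covers; best now B (z=4)
  C: rows 6-8 cols 2-8 -> outside (row miss)
  D: rows 6-8 cols 3-8 -> outside (row miss)
  E: rows 2-4 cols 3-7 -> outside (row miss)
Winner: B at z=4

Answer: B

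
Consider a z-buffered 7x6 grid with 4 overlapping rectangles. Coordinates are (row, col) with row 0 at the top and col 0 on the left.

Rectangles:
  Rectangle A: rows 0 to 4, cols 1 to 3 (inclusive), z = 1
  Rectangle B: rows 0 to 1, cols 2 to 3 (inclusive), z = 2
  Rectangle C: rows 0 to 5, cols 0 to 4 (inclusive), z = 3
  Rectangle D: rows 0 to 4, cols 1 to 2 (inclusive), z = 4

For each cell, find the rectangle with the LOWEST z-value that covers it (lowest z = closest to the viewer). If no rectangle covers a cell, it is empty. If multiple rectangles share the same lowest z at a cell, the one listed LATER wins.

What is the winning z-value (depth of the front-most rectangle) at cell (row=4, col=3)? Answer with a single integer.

Check cell (4,3):
  A: rows 0-4 cols 1-3 z=1 -> covers; best now A (z=1)
  B: rows 0-1 cols 2-3 -> outside (row miss)
  C: rows 0-5 cols 0-4 z=3 -> covers; best now A (z=1)
  D: rows 0-4 cols 1-2 -> outside (col miss)
Winner: A at z=1

Answer: 1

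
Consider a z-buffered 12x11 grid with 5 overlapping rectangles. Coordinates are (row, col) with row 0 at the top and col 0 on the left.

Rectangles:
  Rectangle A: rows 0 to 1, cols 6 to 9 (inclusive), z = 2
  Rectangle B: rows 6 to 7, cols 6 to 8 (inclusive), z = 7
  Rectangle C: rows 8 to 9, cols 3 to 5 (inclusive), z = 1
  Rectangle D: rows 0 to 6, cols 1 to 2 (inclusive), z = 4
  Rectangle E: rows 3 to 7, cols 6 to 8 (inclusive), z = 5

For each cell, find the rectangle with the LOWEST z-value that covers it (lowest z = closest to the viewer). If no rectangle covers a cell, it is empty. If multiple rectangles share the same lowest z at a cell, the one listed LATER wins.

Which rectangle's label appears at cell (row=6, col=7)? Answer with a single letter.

Answer: E

Derivation:
Check cell (6,7):
  A: rows 0-1 cols 6-9 -> outside (row miss)
  B: rows 6-7 cols 6-8 z=7 -> covers; best now B (z=7)
  C: rows 8-9 cols 3-5 -> outside (row miss)
  D: rows 0-6 cols 1-2 -> outside (col miss)
  E: rows 3-7 cols 6-8 z=5 -> covers; best now E (z=5)
Winner: E at z=5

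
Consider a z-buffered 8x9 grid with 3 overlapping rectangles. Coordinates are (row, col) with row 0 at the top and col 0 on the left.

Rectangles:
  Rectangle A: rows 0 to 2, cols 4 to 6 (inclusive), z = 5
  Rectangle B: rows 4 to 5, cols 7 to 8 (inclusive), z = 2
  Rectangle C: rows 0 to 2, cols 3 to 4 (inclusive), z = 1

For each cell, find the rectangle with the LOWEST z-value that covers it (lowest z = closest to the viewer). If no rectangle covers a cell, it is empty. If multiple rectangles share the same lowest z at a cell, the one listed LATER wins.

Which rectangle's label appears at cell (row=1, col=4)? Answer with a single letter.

Check cell (1,4):
  A: rows 0-2 cols 4-6 z=5 -> covers; best now A (z=5)
  B: rows 4-5 cols 7-8 -> outside (row miss)
  C: rows 0-2 cols 3-4 z=1 -> covers; best now C (z=1)
Winner: C at z=1

Answer: C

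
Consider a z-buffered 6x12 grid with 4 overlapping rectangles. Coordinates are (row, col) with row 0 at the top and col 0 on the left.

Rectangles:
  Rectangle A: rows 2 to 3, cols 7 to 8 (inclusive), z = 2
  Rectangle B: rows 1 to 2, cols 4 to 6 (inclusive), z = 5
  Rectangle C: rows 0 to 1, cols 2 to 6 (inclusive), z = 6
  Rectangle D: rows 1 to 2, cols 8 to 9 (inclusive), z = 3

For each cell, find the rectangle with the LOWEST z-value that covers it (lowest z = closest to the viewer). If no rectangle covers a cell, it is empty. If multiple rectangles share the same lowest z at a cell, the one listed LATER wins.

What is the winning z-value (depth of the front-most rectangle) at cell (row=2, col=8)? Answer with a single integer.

Check cell (2,8):
  A: rows 2-3 cols 7-8 z=2 -> covers; best now A (z=2)
  B: rows 1-2 cols 4-6 -> outside (col miss)
  C: rows 0-1 cols 2-6 -> outside (row miss)
  D: rows 1-2 cols 8-9 z=3 -> covers; best now A (z=2)
Winner: A at z=2

Answer: 2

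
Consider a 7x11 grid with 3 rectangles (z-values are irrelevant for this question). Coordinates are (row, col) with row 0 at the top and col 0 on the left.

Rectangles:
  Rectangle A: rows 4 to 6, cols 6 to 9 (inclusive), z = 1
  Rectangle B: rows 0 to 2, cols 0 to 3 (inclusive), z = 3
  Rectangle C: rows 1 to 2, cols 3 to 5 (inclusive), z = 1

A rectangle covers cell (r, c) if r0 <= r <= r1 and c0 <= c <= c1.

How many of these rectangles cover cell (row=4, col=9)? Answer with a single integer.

Answer: 1

Derivation:
Check cell (4,9):
  A: rows 4-6 cols 6-9 -> covers
  B: rows 0-2 cols 0-3 -> outside (row miss)
  C: rows 1-2 cols 3-5 -> outside (row miss)
Count covering = 1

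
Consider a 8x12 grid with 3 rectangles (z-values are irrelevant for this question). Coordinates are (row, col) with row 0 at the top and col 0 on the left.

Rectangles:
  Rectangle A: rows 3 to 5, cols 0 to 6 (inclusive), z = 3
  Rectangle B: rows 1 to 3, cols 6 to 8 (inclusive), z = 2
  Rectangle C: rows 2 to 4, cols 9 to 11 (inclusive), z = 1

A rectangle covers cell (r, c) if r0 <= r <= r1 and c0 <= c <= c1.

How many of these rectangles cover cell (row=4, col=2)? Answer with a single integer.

Check cell (4,2):
  A: rows 3-5 cols 0-6 -> covers
  B: rows 1-3 cols 6-8 -> outside (row miss)
  C: rows 2-4 cols 9-11 -> outside (col miss)
Count covering = 1

Answer: 1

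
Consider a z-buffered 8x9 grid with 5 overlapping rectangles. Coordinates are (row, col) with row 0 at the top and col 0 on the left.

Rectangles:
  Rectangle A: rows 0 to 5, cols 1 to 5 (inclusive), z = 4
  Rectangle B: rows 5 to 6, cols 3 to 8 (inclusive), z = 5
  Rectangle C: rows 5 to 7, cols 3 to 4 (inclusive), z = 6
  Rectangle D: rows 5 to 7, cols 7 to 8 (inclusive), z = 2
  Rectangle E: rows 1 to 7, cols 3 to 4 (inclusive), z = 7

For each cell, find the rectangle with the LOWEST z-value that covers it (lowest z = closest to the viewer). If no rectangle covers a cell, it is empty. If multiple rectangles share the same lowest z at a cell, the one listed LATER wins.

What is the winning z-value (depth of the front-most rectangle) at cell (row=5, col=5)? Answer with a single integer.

Check cell (5,5):
  A: rows 0-5 cols 1-5 z=4 -> covers; best now A (z=4)
  B: rows 5-6 cols 3-8 z=5 -> covers; best now A (z=4)
  C: rows 5-7 cols 3-4 -> outside (col miss)
  D: rows 5-7 cols 7-8 -> outside (col miss)
  E: rows 1-7 cols 3-4 -> outside (col miss)
Winner: A at z=4

Answer: 4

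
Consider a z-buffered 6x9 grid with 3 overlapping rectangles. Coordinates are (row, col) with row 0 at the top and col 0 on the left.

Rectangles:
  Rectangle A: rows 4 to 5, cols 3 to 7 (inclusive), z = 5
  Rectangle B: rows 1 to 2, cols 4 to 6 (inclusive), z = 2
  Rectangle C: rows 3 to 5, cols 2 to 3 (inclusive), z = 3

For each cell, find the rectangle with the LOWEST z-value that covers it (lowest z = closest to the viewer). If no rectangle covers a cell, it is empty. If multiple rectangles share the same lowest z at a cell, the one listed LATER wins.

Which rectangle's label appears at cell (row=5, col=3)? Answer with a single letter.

Check cell (5,3):
  A: rows 4-5 cols 3-7 z=5 -> covers; best now A (z=5)
  B: rows 1-2 cols 4-6 -> outside (row miss)
  C: rows 3-5 cols 2-3 z=3 -> covers; best now C (z=3)
Winner: C at z=3

Answer: C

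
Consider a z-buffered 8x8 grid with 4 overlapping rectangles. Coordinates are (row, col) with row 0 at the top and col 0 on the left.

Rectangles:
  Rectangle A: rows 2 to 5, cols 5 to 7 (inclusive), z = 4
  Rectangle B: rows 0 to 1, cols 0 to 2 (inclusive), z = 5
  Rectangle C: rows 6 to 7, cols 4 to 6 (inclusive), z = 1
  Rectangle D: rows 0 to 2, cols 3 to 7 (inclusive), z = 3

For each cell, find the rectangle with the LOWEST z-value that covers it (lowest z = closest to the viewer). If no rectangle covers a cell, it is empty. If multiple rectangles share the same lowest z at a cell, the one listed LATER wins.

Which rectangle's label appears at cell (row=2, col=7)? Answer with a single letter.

Answer: D

Derivation:
Check cell (2,7):
  A: rows 2-5 cols 5-7 z=4 -> covers; best now A (z=4)
  B: rows 0-1 cols 0-2 -> outside (row miss)
  C: rows 6-7 cols 4-6 -> outside (row miss)
  D: rows 0-2 cols 3-7 z=3 -> covers; best now D (z=3)
Winner: D at z=3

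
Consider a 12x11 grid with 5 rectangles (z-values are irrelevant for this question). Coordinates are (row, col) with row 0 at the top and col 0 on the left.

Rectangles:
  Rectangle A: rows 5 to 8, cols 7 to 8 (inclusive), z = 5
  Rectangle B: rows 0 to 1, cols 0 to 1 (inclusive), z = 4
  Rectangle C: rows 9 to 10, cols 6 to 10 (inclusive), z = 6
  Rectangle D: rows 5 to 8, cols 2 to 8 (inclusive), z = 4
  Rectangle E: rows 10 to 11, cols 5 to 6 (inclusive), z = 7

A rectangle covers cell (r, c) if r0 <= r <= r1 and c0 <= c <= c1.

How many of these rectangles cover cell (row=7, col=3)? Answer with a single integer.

Answer: 1

Derivation:
Check cell (7,3):
  A: rows 5-8 cols 7-8 -> outside (col miss)
  B: rows 0-1 cols 0-1 -> outside (row miss)
  C: rows 9-10 cols 6-10 -> outside (row miss)
  D: rows 5-8 cols 2-8 -> covers
  E: rows 10-11 cols 5-6 -> outside (row miss)
Count covering = 1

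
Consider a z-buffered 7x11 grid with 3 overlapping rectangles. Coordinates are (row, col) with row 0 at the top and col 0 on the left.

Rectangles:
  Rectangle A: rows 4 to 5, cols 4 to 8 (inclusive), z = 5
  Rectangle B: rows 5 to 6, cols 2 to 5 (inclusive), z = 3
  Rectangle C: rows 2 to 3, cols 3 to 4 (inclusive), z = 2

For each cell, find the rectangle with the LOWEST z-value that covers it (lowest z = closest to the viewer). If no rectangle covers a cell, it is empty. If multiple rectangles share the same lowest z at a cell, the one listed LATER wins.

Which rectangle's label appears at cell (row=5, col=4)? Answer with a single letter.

Answer: B

Derivation:
Check cell (5,4):
  A: rows 4-5 cols 4-8 z=5 -> covers; best now A (z=5)
  B: rows 5-6 cols 2-5 z=3 -> covers; best now B (z=3)
  C: rows 2-3 cols 3-4 -> outside (row miss)
Winner: B at z=3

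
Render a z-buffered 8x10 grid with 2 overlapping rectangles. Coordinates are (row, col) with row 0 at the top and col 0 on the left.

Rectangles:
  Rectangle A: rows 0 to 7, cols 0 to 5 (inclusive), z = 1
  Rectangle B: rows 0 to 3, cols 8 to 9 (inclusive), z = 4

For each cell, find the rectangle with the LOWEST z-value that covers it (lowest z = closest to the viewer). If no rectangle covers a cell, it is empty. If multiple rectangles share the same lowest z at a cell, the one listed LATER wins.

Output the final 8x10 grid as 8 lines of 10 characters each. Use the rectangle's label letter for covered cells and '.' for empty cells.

AAAAAA..BB
AAAAAA..BB
AAAAAA..BB
AAAAAA..BB
AAAAAA....
AAAAAA....
AAAAAA....
AAAAAA....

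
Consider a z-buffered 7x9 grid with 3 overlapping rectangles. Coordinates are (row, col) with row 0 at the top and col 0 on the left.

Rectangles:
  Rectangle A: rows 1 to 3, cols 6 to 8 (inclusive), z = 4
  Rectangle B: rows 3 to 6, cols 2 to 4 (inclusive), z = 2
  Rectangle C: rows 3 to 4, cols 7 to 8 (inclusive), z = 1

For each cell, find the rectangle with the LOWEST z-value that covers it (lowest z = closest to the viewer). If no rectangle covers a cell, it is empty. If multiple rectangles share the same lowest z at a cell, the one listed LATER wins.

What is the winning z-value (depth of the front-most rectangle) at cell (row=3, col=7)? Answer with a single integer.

Check cell (3,7):
  A: rows 1-3 cols 6-8 z=4 -> covers; best now A (z=4)
  B: rows 3-6 cols 2-4 -> outside (col miss)
  C: rows 3-4 cols 7-8 z=1 -> covers; best now C (z=1)
Winner: C at z=1

Answer: 1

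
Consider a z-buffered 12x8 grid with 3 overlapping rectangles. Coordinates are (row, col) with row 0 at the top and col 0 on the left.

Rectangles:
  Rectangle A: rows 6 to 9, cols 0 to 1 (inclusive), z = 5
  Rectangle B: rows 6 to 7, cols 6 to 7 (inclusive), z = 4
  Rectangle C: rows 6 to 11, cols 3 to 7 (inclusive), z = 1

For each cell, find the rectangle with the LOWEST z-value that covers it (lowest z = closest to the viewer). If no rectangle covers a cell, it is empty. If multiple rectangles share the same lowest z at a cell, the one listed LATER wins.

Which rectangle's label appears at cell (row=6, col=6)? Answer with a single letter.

Answer: C

Derivation:
Check cell (6,6):
  A: rows 6-9 cols 0-1 -> outside (col miss)
  B: rows 6-7 cols 6-7 z=4 -> covers; best now B (z=4)
  C: rows 6-11 cols 3-7 z=1 -> covers; best now C (z=1)
Winner: C at z=1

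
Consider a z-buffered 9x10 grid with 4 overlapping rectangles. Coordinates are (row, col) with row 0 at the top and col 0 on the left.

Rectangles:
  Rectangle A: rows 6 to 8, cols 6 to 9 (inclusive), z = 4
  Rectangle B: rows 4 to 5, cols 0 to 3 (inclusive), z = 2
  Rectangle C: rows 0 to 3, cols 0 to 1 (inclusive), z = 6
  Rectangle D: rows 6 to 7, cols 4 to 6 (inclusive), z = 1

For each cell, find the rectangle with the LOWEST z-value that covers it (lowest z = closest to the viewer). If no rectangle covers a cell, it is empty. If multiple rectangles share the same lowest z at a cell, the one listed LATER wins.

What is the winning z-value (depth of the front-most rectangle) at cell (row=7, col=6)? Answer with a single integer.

Answer: 1

Derivation:
Check cell (7,6):
  A: rows 6-8 cols 6-9 z=4 -> covers; best now A (z=4)
  B: rows 4-5 cols 0-3 -> outside (row miss)
  C: rows 0-3 cols 0-1 -> outside (row miss)
  D: rows 6-7 cols 4-6 z=1 -> covers; best now D (z=1)
Winner: D at z=1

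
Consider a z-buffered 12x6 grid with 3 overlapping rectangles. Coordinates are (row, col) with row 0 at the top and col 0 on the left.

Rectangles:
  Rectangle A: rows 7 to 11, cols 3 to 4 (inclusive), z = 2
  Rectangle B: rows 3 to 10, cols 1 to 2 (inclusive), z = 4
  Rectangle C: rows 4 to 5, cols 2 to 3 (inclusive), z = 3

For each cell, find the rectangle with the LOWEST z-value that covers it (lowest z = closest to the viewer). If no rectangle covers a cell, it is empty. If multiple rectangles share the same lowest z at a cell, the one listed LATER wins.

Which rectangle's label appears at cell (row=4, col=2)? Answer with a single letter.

Answer: C

Derivation:
Check cell (4,2):
  A: rows 7-11 cols 3-4 -> outside (row miss)
  B: rows 3-10 cols 1-2 z=4 -> covers; best now B (z=4)
  C: rows 4-5 cols 2-3 z=3 -> covers; best now C (z=3)
Winner: C at z=3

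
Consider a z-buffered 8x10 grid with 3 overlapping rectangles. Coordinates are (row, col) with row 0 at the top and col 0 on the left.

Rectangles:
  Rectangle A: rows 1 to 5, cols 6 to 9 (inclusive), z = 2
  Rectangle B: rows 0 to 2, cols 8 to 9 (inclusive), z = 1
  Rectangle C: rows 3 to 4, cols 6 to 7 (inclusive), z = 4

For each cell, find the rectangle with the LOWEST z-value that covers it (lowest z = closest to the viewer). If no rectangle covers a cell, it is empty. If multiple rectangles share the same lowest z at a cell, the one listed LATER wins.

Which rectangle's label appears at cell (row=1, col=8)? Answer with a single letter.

Answer: B

Derivation:
Check cell (1,8):
  A: rows 1-5 cols 6-9 z=2 -> covers; best now A (z=2)
  B: rows 0-2 cols 8-9 z=1 -> covers; best now B (z=1)
  C: rows 3-4 cols 6-7 -> outside (row miss)
Winner: B at z=1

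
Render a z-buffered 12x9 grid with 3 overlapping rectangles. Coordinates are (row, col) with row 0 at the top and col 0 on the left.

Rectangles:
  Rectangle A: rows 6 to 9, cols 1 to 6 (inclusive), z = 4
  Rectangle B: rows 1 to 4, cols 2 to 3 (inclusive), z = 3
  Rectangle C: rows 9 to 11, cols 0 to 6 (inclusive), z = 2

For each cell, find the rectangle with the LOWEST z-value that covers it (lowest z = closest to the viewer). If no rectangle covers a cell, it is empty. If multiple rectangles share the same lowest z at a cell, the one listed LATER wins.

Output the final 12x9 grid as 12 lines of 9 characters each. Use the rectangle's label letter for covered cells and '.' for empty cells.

.........
..BB.....
..BB.....
..BB.....
..BB.....
.........
.AAAAAA..
.AAAAAA..
.AAAAAA..
CCCCCCC..
CCCCCCC..
CCCCCCC..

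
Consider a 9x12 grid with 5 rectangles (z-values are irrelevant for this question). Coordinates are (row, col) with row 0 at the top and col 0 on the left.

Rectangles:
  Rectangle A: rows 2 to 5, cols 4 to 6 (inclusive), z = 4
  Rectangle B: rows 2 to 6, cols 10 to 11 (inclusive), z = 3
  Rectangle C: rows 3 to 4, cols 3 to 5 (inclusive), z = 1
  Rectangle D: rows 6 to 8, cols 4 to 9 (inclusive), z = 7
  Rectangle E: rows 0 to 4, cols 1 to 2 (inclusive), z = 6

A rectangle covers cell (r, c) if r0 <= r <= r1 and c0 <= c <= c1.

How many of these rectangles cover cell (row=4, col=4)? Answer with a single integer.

Check cell (4,4):
  A: rows 2-5 cols 4-6 -> covers
  B: rows 2-6 cols 10-11 -> outside (col miss)
  C: rows 3-4 cols 3-5 -> covers
  D: rows 6-8 cols 4-9 -> outside (row miss)
  E: rows 0-4 cols 1-2 -> outside (col miss)
Count covering = 2

Answer: 2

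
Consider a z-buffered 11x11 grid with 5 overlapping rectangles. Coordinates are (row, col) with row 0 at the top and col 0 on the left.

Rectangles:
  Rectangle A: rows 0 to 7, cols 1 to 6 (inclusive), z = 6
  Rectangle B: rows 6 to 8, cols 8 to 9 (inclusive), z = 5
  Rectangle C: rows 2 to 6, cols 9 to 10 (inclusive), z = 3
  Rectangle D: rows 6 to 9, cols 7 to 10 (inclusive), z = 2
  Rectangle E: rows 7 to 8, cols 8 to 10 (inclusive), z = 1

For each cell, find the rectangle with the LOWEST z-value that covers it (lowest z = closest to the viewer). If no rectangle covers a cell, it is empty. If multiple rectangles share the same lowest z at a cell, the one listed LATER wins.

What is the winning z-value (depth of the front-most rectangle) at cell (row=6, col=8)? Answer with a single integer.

Answer: 2

Derivation:
Check cell (6,8):
  A: rows 0-7 cols 1-6 -> outside (col miss)
  B: rows 6-8 cols 8-9 z=5 -> covers; best now B (z=5)
  C: rows 2-6 cols 9-10 -> outside (col miss)
  D: rows 6-9 cols 7-10 z=2 -> covers; best now D (z=2)
  E: rows 7-8 cols 8-10 -> outside (row miss)
Winner: D at z=2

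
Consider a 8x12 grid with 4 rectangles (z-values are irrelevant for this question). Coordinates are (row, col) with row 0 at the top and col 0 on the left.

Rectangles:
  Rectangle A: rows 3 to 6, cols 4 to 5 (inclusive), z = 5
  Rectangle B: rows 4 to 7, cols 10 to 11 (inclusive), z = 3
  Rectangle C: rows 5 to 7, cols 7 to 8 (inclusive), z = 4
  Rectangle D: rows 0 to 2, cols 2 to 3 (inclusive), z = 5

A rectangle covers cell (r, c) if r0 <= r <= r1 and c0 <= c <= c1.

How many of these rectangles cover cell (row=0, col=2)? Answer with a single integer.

Answer: 1

Derivation:
Check cell (0,2):
  A: rows 3-6 cols 4-5 -> outside (row miss)
  B: rows 4-7 cols 10-11 -> outside (row miss)
  C: rows 5-7 cols 7-8 -> outside (row miss)
  D: rows 0-2 cols 2-3 -> covers
Count covering = 1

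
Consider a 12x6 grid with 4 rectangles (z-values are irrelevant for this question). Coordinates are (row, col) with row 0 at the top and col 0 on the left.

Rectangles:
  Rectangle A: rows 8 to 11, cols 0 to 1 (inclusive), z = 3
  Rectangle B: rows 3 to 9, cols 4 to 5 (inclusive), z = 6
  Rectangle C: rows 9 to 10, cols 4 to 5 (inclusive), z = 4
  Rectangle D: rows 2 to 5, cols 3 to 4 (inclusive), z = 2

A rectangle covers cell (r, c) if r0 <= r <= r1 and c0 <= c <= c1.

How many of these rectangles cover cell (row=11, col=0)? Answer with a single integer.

Answer: 1

Derivation:
Check cell (11,0):
  A: rows 8-11 cols 0-1 -> covers
  B: rows 3-9 cols 4-5 -> outside (row miss)
  C: rows 9-10 cols 4-5 -> outside (row miss)
  D: rows 2-5 cols 3-4 -> outside (row miss)
Count covering = 1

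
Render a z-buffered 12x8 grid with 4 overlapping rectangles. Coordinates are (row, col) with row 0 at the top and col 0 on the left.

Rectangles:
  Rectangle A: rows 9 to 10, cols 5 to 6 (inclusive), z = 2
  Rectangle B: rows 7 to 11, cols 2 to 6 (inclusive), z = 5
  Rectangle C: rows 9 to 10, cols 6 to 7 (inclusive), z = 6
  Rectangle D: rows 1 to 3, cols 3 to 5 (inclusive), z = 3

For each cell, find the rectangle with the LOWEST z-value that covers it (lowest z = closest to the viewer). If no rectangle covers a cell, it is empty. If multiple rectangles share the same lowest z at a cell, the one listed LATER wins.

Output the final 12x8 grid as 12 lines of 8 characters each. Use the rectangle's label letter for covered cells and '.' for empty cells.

........
...DDD..
...DDD..
...DDD..
........
........
........
..BBBBB.
..BBBBB.
..BBBAAC
..BBBAAC
..BBBBB.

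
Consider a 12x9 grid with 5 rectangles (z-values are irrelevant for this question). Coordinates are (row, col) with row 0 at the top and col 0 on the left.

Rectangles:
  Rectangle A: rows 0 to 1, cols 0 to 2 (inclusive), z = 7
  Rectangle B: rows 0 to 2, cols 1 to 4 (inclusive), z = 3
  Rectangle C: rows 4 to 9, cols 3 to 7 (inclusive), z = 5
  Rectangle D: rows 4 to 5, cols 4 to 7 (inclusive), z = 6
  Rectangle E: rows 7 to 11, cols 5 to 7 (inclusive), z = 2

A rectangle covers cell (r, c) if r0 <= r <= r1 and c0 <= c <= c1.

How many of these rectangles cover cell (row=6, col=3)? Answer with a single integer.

Answer: 1

Derivation:
Check cell (6,3):
  A: rows 0-1 cols 0-2 -> outside (row miss)
  B: rows 0-2 cols 1-4 -> outside (row miss)
  C: rows 4-9 cols 3-7 -> covers
  D: rows 4-5 cols 4-7 -> outside (row miss)
  E: rows 7-11 cols 5-7 -> outside (row miss)
Count covering = 1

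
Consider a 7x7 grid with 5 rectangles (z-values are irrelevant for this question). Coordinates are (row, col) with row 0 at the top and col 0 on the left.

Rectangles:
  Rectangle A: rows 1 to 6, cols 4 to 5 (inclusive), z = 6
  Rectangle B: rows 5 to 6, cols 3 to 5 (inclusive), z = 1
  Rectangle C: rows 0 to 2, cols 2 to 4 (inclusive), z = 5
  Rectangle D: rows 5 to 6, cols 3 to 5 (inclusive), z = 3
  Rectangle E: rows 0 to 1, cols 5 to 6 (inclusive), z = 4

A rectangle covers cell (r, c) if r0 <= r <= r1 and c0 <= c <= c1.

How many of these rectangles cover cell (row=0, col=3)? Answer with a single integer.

Answer: 1

Derivation:
Check cell (0,3):
  A: rows 1-6 cols 4-5 -> outside (row miss)
  B: rows 5-6 cols 3-5 -> outside (row miss)
  C: rows 0-2 cols 2-4 -> covers
  D: rows 5-6 cols 3-5 -> outside (row miss)
  E: rows 0-1 cols 5-6 -> outside (col miss)
Count covering = 1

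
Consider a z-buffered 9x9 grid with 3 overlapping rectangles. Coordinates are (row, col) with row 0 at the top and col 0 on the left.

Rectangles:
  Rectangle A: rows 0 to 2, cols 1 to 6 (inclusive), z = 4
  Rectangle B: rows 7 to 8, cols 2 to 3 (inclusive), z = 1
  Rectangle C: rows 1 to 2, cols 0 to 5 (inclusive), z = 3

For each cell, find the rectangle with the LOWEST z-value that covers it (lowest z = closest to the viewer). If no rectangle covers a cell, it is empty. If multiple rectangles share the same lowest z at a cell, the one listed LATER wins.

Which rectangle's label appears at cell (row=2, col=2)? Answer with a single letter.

Answer: C

Derivation:
Check cell (2,2):
  A: rows 0-2 cols 1-6 z=4 -> covers; best now A (z=4)
  B: rows 7-8 cols 2-3 -> outside (row miss)
  C: rows 1-2 cols 0-5 z=3 -> covers; best now C (z=3)
Winner: C at z=3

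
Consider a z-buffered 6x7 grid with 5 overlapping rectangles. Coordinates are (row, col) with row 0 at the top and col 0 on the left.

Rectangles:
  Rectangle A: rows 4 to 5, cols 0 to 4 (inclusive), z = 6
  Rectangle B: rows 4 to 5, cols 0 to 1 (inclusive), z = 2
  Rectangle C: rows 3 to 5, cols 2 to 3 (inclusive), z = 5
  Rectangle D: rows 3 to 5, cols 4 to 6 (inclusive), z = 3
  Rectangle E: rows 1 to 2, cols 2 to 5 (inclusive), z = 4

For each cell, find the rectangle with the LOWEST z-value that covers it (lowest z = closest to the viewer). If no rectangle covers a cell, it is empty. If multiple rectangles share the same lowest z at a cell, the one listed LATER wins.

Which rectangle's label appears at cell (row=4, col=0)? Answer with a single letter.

Check cell (4,0):
  A: rows 4-5 cols 0-4 z=6 -> covers; best now A (z=6)
  B: rows 4-5 cols 0-1 z=2 -> covers; best now B (z=2)
  C: rows 3-5 cols 2-3 -> outside (col miss)
  D: rows 3-5 cols 4-6 -> outside (col miss)
  E: rows 1-2 cols 2-5 -> outside (row miss)
Winner: B at z=2

Answer: B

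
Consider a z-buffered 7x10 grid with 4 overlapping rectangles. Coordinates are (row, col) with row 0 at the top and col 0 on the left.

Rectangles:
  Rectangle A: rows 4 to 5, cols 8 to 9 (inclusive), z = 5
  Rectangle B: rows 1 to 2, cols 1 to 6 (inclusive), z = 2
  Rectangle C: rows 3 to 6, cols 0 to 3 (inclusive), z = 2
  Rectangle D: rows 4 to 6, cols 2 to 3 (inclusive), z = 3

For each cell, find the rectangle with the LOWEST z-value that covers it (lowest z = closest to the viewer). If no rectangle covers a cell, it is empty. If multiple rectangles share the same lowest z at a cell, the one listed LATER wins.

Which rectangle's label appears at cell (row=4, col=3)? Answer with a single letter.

Check cell (4,3):
  A: rows 4-5 cols 8-9 -> outside (col miss)
  B: rows 1-2 cols 1-6 -> outside (row miss)
  C: rows 3-6 cols 0-3 z=2 -> covers; best now C (z=2)
  D: rows 4-6 cols 2-3 z=3 -> covers; best now C (z=2)
Winner: C at z=2

Answer: C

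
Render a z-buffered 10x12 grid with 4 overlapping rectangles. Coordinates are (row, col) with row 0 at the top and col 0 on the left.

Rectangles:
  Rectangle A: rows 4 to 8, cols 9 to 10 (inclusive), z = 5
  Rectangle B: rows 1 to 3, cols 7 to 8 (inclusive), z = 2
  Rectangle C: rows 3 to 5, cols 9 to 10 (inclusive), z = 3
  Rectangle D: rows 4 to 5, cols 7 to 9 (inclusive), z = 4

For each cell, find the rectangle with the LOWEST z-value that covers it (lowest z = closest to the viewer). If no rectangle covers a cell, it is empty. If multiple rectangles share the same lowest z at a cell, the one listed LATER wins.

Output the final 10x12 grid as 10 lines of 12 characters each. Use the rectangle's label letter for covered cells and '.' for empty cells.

............
.......BB...
.......BB...
.......BBCC.
.......DDCC.
.......DDCC.
.........AA.
.........AA.
.........AA.
............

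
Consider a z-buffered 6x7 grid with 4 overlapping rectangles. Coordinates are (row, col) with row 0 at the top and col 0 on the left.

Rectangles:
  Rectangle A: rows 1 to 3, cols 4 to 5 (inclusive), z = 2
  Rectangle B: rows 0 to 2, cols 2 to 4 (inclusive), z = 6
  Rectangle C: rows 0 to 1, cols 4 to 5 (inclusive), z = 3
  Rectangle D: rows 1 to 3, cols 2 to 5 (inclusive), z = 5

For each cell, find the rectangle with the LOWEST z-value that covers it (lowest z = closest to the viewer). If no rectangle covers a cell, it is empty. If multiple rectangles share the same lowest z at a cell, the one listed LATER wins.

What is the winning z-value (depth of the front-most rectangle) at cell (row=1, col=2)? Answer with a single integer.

Answer: 5

Derivation:
Check cell (1,2):
  A: rows 1-3 cols 4-5 -> outside (col miss)
  B: rows 0-2 cols 2-4 z=6 -> covers; best now B (z=6)
  C: rows 0-1 cols 4-5 -> outside (col miss)
  D: rows 1-3 cols 2-5 z=5 -> covers; best now D (z=5)
Winner: D at z=5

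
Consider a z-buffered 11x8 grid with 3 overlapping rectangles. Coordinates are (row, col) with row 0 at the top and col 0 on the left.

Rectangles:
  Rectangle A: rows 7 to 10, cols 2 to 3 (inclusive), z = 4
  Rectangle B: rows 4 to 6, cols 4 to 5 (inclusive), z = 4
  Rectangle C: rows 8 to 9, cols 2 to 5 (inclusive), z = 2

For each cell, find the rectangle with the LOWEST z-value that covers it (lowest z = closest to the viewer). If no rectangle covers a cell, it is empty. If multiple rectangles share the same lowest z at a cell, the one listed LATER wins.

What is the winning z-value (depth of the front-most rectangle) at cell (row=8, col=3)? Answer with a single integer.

Check cell (8,3):
  A: rows 7-10 cols 2-3 z=4 -> covers; best now A (z=4)
  B: rows 4-6 cols 4-5 -> outside (row miss)
  C: rows 8-9 cols 2-5 z=2 -> covers; best now C (z=2)
Winner: C at z=2

Answer: 2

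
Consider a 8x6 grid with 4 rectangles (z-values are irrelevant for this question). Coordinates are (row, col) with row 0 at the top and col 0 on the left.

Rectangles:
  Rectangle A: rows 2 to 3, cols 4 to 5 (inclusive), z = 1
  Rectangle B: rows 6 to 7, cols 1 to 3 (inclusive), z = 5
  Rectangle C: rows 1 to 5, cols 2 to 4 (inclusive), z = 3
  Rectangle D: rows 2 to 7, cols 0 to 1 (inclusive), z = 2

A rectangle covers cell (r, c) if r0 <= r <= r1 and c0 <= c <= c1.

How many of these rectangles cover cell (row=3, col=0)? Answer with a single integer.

Answer: 1

Derivation:
Check cell (3,0):
  A: rows 2-3 cols 4-5 -> outside (col miss)
  B: rows 6-7 cols 1-3 -> outside (row miss)
  C: rows 1-5 cols 2-4 -> outside (col miss)
  D: rows 2-7 cols 0-1 -> covers
Count covering = 1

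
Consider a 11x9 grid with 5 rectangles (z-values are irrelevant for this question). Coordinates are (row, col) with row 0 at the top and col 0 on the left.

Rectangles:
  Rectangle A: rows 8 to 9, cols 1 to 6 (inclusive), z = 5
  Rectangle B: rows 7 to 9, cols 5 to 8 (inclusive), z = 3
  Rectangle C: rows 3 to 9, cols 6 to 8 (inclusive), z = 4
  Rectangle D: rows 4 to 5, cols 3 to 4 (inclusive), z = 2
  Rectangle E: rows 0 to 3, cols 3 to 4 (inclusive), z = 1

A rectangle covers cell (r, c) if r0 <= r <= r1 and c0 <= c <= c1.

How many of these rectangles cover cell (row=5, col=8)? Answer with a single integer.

Check cell (5,8):
  A: rows 8-9 cols 1-6 -> outside (row miss)
  B: rows 7-9 cols 5-8 -> outside (row miss)
  C: rows 3-9 cols 6-8 -> covers
  D: rows 4-5 cols 3-4 -> outside (col miss)
  E: rows 0-3 cols 3-4 -> outside (row miss)
Count covering = 1

Answer: 1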